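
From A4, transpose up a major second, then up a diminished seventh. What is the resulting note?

A4 up a major second → B4 (2 semitones).
Up a diminished seventh from B4: Ab5 (9 semitones up).

Ab5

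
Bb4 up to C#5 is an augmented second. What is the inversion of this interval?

Inverted interval numbers add to nine, so a second pairs with a seventh (2 + 7 = 9).
Quality inverts too: augmented becomes diminished. That makes the inversion a diminished seventh.

diminished 7th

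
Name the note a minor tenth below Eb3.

Three letters down from E (plus an octave) reaches C.
A minor tenth is 15 semitones; 15 semitones down from Eb3 gives C2.

C2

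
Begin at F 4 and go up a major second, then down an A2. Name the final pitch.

F flat 4

A major second up from F4 is G4.
G4 down an augmented second → Fb4 (3 semitones).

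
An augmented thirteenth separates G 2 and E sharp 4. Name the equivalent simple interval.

Each octave removed subtracts seven from the number: 13 − 7 = 6.
Quality carries through unchanged, so the simple form is an augmented sixth.

augmented 6th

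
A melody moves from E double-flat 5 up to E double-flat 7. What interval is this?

perfect fifteenth

E to E is the same letter name, plus 2 octaves — that makes it a fifteenth of some quality.
The perfect fifteenth spans 24 semitones, and Ebb5 to Ebb7 is exactly 24 semitones — so this is a perfect fifteenth.
(Equivalently, a compound perfect octave: a perfect octave plus an octave.)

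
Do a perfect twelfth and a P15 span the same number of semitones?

A perfect twelfth spans 19 semitones; a perfect fifteenth spans 24 semitones. They differ by 5.

No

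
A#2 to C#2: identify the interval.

Descending from A#2 to C#2 is the same interval as ascending C#2 to A#2.
C to A spans six letter names (C-D-E-F-G-A), so the interval is some kind of sixth.
The major sixth spans 9 semitones, and C#2 to A#2 is exactly 9 semitones — so this is a major sixth.

major 6th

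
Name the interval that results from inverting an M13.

First reduce the compound major thirteenth to its simple form, a major sixth.
The rule of nine gives the new number: 9 − 6 = 3, so a sixth becomes a third.
Quality inverts too: major becomes minor. That makes the inversion a minor third.

m3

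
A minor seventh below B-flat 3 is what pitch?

C 3

The seventh takes the letter from B down to C.
Moving 10 semitones down from Bb3 (the size of a minor seventh) reaches C3.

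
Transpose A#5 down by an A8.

For an octave the letter name doesn't change: still A, an octave down.
An augmented octave is 13 semitones; 13 semitones down from A#5 gives A4.

A4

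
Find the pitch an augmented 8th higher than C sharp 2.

C double-sharp 3

For an octave the letter name doesn't change: still C, an octave up.
An augmented octave is 13 semitones; 13 semitones up from C#2 gives C##3.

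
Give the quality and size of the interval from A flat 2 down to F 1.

minor tenth

Descending from Ab2 to F1 is the same interval as ascending F1 to Ab2.
F to A spans three letter names (F-G-A), plus an octave: a tenth.
F1 to Ab2 is 15 semitones, a half step short of the major tenth (16), so this is minor.
(Equivalently, a compound minor third: a minor third plus an octave.)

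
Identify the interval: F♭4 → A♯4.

F to A spans three letter names (F-G-A) — that makes it a third of some quality.
A major third would be 4 semitones; Fb4 to A#4 is 6, two semitones wider, so the interval is doubly augmented.

doubly augmented third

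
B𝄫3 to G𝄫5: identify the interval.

B to G spans six letter names (B-C-D-E-F-G), plus an octave: a thirteenth.
At 20 semitones, Bbb3→Gbb5 falls one short of a major thirteenth: minor.
(Equivalently, a compound minor sixth: a minor sixth plus an octave.)

minor thirteenth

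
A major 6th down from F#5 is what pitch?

A4

The sixth takes the letter from F down to A.
Moving 9 semitones down from F#5 (the size of a major sixth) reaches A4.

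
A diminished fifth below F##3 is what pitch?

B##2

Counting five letter names down from F lands on B.
A diminished fifth spans 6 semitones, so from F##3 the target pitch is B##2.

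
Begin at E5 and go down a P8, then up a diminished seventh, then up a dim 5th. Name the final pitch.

A perfect octave down from E5 is E4.
A diminished seventh up from E4 is Db5.
A diminished fifth up from Db5 is Abb5.

Abb5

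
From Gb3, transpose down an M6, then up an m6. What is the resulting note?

A major sixth down from Gb3 is Bbb2.
A minor sixth up from Bbb2 is Gbb3.

Gbb3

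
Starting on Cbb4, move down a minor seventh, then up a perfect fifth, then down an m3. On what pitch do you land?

Down a minor seventh from Cbb4: Dbb3 (10 semitones down).
A perfect fifth up from Dbb3 is Abb3.
Down a minor third from Abb3: Fb3 (3 semitones down).

Fb3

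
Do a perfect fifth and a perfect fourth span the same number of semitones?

No

7 semitones (perfect fifth) vs 5 semitones (perfect fourth): not equal.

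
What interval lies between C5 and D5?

major second

C to D spans two letter names (C-D) — that makes it a second of some quality.
C5 to D5 is 2 semitones, matching the major second exactly, so the quality is major.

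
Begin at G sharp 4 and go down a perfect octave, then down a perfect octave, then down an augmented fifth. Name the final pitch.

C 2

Down a perfect octave from G#4: G#3 (12 semitones down).
A perfect octave down from G#3 is G#2.
Down an augmented fifth from G#2: C2 (8 semitones down).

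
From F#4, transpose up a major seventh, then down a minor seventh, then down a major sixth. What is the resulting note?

A major seventh up from F#4 is E#5.
Down a minor seventh from E#5: F##4 (10 semitones down).
A major sixth down from F##4 is A#3.

A#3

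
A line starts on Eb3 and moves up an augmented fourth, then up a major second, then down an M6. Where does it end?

D3

Up an augmented fourth from Eb3: A3 (6 semitones up).
Up a major second from A3: B3 (2 semitones up).
Down a major sixth from B3: D3 (9 semitones down).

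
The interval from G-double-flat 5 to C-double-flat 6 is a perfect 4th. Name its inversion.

Inverted interval numbers add to nine, so a fourth pairs with a fifth (4 + 5 = 9).
Quality inverts too: perfect stays perfect. That makes the inversion a perfect fifth.

P5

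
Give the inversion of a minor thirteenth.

First reduce the compound minor thirteenth to its simple form, a minor sixth.
Interval numbers invert to sum to nine: 6 + 3 = 9, so a sixth inverts to a third.
And minor becomes major under inversion, so we get a major third.

M3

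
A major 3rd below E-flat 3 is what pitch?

C-flat 3

The third takes the letter from E down to C.
A major third is 4 semitones; 4 semitones down from Eb3 gives Cb3.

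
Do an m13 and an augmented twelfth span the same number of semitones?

Yes

A minor thirteenth = 20 semitones = an augmented twelfth; enharmonically equal.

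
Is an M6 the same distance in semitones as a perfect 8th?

No

A major sixth is 9 semitones but a perfect octave is 12 semitones — different sizes.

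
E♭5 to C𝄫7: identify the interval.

d13

E to C spans six letter names (E-F-G-A-B-C), plus an octave: a thirteenth.
A major thirteenth would be 21 semitones; Eb5 to Cbb7 is 19, two semitones narrower, so the interval is diminished.
(Equivalently, a compound diminished sixth: a diminished sixth plus an octave.)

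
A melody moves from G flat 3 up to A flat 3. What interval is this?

G to A spans two letter names (G-A) — that makes it a second of some quality.
The major second spans 2 semitones, and Gb3 to Ab3 is exactly 2 semitones — so this is a major second.

major second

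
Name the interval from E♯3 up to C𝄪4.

major sixth

E to C spans six letter names (E-F-G-A-B-C): a sixth.
Counting semitones, E#3→C##4 is 9, which is the major sixth.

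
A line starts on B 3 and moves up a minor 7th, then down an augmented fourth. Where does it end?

E flat 4

Up a minor seventh from B3: A4 (10 semitones up).
An augmented fourth down from A4 is Eb4.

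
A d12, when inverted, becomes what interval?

First reduce the compound diminished twelfth to its simple form, a diminished fifth.
Inverted interval numbers add to nine, so a fifth pairs with a fourth (5 + 4 = 9).
Quality inverts too: diminished becomes augmented. That makes the inversion an augmented fourth.

augmented 4th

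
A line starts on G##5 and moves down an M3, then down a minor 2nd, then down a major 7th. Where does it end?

E#4

G##5 down a major third → E#5 (4 semitones).
A minor second down from E#5 is D##5.
A major seventh down from D##5 is E#4.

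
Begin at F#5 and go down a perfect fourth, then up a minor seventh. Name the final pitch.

A perfect fourth down from F#5 is C#5.
A minor seventh up from C#5 is B5.

B5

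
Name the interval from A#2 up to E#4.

A to E spans five letter names (A-B-C-D-E), plus an octave — that makes it a twelfth of some quality.
A#2 to E#4 is 19 semitones, matching the perfect twelfth exactly, so the quality is perfect.
(Equivalently, a compound perfect fifth: a perfect fifth plus an octave.)

perfect twelfth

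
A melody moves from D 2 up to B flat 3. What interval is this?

m13

D to B spans six letter names (D-E-F-G-A-B), plus an octave — that makes it a thirteenth of some quality.
D2 to Bb3 is 20 semitones, a half step short of the major thirteenth (21), so this is minor.
(Equivalently, a compound minor sixth: a minor sixth plus an octave.)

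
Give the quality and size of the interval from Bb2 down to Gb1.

major tenth

Descending from Bb2 to Gb1 is the same interval as ascending Gb1 to Bb2.
G to B spans three letter names (G-A-B), plus an octave: a tenth.
Counting semitones, Gb1→Bb2 is 16, which is the major tenth.
(Equivalently, a compound major third: a major third plus an octave.)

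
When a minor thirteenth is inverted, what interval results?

M3

First reduce the compound minor thirteenth to its simple form, a minor sixth.
The rule of nine gives the new number: 9 − 6 = 3, so a sixth becomes a third.
The quality also flips — minor becomes major — giving a major third.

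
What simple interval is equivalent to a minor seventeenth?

minor 3rd

Take out 2 octaves (14 from the number): 17 − 14 = 3.
That makes a minor seventeenth a compound minor third — 2 octaves plus a minor third.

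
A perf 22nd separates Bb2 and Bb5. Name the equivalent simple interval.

Subtracting seven from the interval number removes an octave: 22 − 14 = 8.
Quality carries through unchanged, so the simple form is a perfect octave.

perfect 8th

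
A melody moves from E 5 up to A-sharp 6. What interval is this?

A11

E to A spans four letter names (E-F-G-A), plus an octave — that makes it an eleventh of some quality.
The perfect eleventh is 17 semitones; here we have 18, one semitone wider: augmented.
(Equivalently, a compound augmented fourth: an augmented fourth plus an octave.)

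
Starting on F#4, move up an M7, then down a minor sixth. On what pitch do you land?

G##4

A major seventh up from F#4 is E#5.
E#5 down a minor sixth → G##4 (8 semitones).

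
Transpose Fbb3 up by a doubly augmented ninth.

Two letters up from F (plus an octave) reaches G.
A doubly augmented ninth spans 16 semitones, so from Fbb3 the target pitch is G4.

G4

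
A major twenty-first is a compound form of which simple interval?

Take out 2 octaves (14 from the number): 21 − 14 = 7.
So a major twenty-first is 2 octaves plus a major seventh. The quality is unchanged.

M7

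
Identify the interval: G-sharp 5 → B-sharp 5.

G to B spans three letter names (G-A-B): a third.
G#5 to B#5 is 4 semitones, matching the major third exactly, so the quality is major.

M3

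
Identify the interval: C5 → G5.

C to G spans five letter names (C-D-E-F-G), so the interval is some kind of fifth.
The perfect fifth spans 7 semitones, and C5 to G5 is exactly 7 semitones — so this is a perfect fifth.

perfect fifth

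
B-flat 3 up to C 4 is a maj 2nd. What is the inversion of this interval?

minor seventh

The rule of nine gives the new number: 9 − 2 = 7, so a second becomes a seventh.
And major becomes minor under inversion, so we get a minor seventh.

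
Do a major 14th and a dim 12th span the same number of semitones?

No

A major fourteenth is 23 semitones but a diminished twelfth is 18 semitones — different sizes.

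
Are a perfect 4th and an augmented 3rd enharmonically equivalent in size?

A perfect fourth = 5 semitones = an augmented third; enharmonically equal.

Yes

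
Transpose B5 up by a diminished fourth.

Eb6

Four letter names up from B: E.
Moving 4 semitones up from B5 (the size of a diminished fourth) reaches Eb6.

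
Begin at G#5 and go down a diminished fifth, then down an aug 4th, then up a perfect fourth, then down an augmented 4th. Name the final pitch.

G4

G#5 down a diminished fifth → C##5 (6 semitones).
C##5 down an augmented fourth → G#4 (6 semitones).
Up a perfect fourth from G#4: C#5 (5 semitones up).
Down an augmented fourth from C#5: G4 (6 semitones down).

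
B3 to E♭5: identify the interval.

B to E spans four letter names (B-C-D-E), plus an octave: an eleventh.
B3 to Eb5 spans 16 semitones — one semitone narrower than the perfect eleventh (17) — giving a diminished eleventh.
(Equivalently, a compound diminished fourth: a diminished fourth plus an octave.)

diminished eleventh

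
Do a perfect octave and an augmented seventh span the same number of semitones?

Both span 12 semitones: a perfect octave and an augmented seventh are the same chromatic distance.

Yes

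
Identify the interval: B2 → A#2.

m2

Descending from B2 to A#2 is the same interval as ascending A#2 to B2.
A to B spans two letter names (A-B) — that makes it a second of some quality.
A#2 to B2 is 1 semitone, a half step short of the major second (2), so this is minor.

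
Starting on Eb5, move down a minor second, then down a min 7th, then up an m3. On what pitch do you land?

G4

A minor second down from Eb5 is D5.
D5 down a minor seventh → E4 (10 semitones).
A minor third up from E4 is G4.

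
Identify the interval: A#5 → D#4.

P12

Descending from A#5 to D#4 is the same interval as ascending D#4 to A#5.
D to A spans five letter names (D-E-F-G-A), plus an octave — that makes it a twelfth of some quality.
D#4 to A#5 is 19 semitones, matching the perfect twelfth exactly, so the quality is perfect.
(Equivalently, a compound perfect fifth: a perfect fifth plus an octave.)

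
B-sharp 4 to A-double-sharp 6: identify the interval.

major fourteenth

B to A spans seven letter names (B-C-D-E-F-G-A), plus an octave, so the interval is some kind of fourteenth.
Counting semitones, B#4→A##6 is 23, which is the major fourteenth.
(Equivalently, a compound major seventh: a major seventh plus an octave.)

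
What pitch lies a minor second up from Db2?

Ebb2

The second takes the letter from D up to E.
A minor second is 1 semitone; 1 semitone up from Db2 gives Ebb2.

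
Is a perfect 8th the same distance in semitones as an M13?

12 semitones (perfect octave) vs 21 semitones (major thirteenth): not equal.

No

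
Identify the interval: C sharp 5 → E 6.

C to E spans three letter names (C-D-E), plus an octave — that makes it a tenth of some quality.
C#5 to E6 is 15 semitones, a half step short of the major tenth (16), so this is minor.
(Equivalently, a compound minor third: a minor third plus an octave.)

minor tenth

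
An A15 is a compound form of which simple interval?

augmented 8th

Each octave removed subtracts seven from the number: 15 − 7 = 8.
That makes an augmented fifteenth a compound augmented octave — an octave plus an augmented octave.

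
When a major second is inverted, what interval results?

The rule of nine gives the new number: 9 − 2 = 7, so a second becomes a seventh.
The quality also flips — major becomes minor — giving a minor seventh.

m7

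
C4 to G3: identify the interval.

perfect 4th

Descending from C4 to G3 is the same interval as ascending G3 to C4.
G to C spans four letter names (G-A-B-C), so the interval is some kind of fourth.
Counting semitones, G3→C4 is 5, which is the perfect fourth.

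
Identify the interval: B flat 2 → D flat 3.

minor 3rd

B to D spans three letter names (B-C-D) — that makes it a third of some quality.
At 3 semitones, Bb2→Db3 falls one short of a major third: minor.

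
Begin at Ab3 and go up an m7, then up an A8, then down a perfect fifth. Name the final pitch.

C5

Ab3 up a minor seventh → Gb4 (10 semitones).
Gb4 up an augmented octave → G5 (13 semitones).
G5 down a perfect fifth → C5 (7 semitones).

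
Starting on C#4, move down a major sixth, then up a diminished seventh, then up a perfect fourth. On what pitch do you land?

Gb4

A major sixth down from C#4 is E3.
A diminished seventh up from E3 is Db4.
A perfect fourth up from Db4 is Gb4.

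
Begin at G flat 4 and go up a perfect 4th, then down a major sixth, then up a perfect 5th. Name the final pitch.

A perfect fourth up from Gb4 is Cb5.
A major sixth down from Cb5 is Ebb4.
Ebb4 up a perfect fifth → Bbb4 (7 semitones).

B double-flat 4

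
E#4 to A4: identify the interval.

d4

E to A spans four letter names (E-F-G-A): a fourth.
E#4 to A4 spans 4 semitones — one semitone narrower than the perfect fourth (5) — giving a diminished fourth.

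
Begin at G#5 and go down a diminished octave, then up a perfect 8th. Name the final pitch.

A diminished octave down from G#5 is G##4.
Up a perfect octave from G##4: G##5 (12 semitones up).

G##5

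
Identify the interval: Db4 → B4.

D to B spans six letter names (D-E-F-G-A-B) — that makes it a sixth of some quality.
Db4 to B4 spans 10 semitones — one semitone wider than the major sixth (9) — giving an augmented sixth.

augmented sixth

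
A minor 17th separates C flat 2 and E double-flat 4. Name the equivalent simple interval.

Subtracting seven from the interval number removes an octave: 17 − 14 = 3.
So a minor seventeenth is 2 octaves plus a minor third. The quality is unchanged.

minor third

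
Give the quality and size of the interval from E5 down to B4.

Descending from E5 to B4 is the same interval as ascending B4 to E5.
B to E spans four letter names (B-C-D-E), so the interval is some kind of fourth.
B4 to E5 is 5 semitones, matching the perfect fourth exactly, so the quality is perfect.

P4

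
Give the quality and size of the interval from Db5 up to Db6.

perfect 8th

D to D is the same letter name, plus an octave — that makes it an octave of some quality.
The perfect octave spans 12 semitones, and Db5 to Db6 is exactly 12 semitones — so this is a perfect octave.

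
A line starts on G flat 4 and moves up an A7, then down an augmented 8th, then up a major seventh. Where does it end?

E 5

An augmented seventh up from Gb4 is F#5.
Down an augmented octave from F#5: F4 (13 semitones down).
Up a major seventh from F4: E5 (11 semitones up).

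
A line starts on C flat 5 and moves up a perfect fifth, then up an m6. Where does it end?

A perfect fifth up from Cb5 is Gb5.
Up a minor sixth from Gb5: Ebb6 (8 semitones up).

E double-flat 6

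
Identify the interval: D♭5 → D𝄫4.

augmented octave

Descending from Db5 to Dbb4 is the same interval as ascending Dbb4 to Db5.
D to D is the same letter name, plus an octave, so the interval is some kind of octave.
The perfect octave is 12 semitones; here we have 13, one semitone wider: augmented.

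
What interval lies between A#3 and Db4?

A to D spans four letter names (A-B-C-D) — that makes it a fourth of some quality.
The perfect fourth is 5 semitones; here we have 3, two semitones narrower: doubly diminished.

doubly diminished fourth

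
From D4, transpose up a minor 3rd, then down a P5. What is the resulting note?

Up a minor third from D4: F4 (3 semitones up).
A perfect fifth down from F4 is Bb3.

Bb3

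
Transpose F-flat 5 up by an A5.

C 6

The fifth takes the letter from F up to C.
An augmented fifth is 8 semitones; 8 semitones up from Fb5 gives C6.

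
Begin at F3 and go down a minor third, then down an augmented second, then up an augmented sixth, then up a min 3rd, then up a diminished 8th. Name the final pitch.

Cb5

F3 down a minor third → D3 (3 semitones).
Down an augmented second from D3: Cb3 (3 semitones down).
Up an augmented sixth from Cb3: A3 (10 semitones up).
A minor third up from A3 is C4.
C4 up a diminished octave → Cb5 (11 semitones).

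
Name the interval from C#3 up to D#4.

C to D spans two letter names (C-D), plus an octave — that makes it a ninth of some quality.
The major ninth spans 14 semitones, and C#3 to D#4 is exactly 14 semitones — so this is a major ninth.
(Equivalently, a compound major second: a major second plus an octave.)

major 9th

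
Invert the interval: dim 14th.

A2

First reduce the compound diminished fourteenth to its simple form, a diminished seventh.
Interval numbers invert to sum to nine: 7 + 2 = 9, so a seventh inverts to a second.
The quality also flips — diminished becomes augmented — giving an augmented second.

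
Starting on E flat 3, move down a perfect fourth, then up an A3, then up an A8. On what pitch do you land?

D double-sharp 4

Eb3 down a perfect fourth → Bb2 (5 semitones).
An augmented third up from Bb2 is D#3.
An augmented octave up from D#3 is D##4.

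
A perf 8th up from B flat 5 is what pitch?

B flat 6

An octave keeps the letter name B, an octave up from B.
A perfect octave is 12 semitones; 12 semitones up from Bb5 gives Bb6.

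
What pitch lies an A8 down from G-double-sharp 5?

G-sharp 4

For an octave the letter name doesn't change: still G, an octave down.
An augmented octave spans 13 semitones, so from G##5 the target pitch is G#4.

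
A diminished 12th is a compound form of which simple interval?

Take out an octave (7 from the number): 12 − 7 = 5.
So a diminished twelfth is an octave plus a diminished fifth. The quality is unchanged.

d5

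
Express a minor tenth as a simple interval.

Take out an octave (7 from the number): 10 − 7 = 3.
So a minor tenth is an octave plus a minor third. The quality is unchanged.

m3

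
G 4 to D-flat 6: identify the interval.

G to D spans five letter names (G-A-B-C-D), plus an octave — that makes it a twelfth of some quality.
G4 to Db6 spans 18 semitones — one semitone narrower than the perfect twelfth (19) — giving a diminished twelfth.
(Equivalently, a compound diminished fifth: a diminished fifth plus an octave.)

diminished 12th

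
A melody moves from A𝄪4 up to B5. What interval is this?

A to B spans two letter names (A-B), plus an octave: a ninth.
A major ninth would be 14 semitones; A##4 to B5 is 12, two semitones narrower, so the interval is diminished.

diminished 9th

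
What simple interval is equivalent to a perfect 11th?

perfect 4th

Each octave removed subtracts seven from the number: 11 − 7 = 4.
So a perfect eleventh is an octave plus a perfect fourth. The quality is unchanged.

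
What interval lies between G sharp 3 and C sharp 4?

G to C spans four letter names (G-A-B-C), so the interval is some kind of fourth.
G#3 to C#4 is 5 semitones, matching the perfect fourth exactly, so the quality is perfect.

perfect 4th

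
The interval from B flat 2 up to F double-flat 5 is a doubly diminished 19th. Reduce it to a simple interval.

doubly diminished fifth

Each octave removed subtracts seven from the number: 19 − 14 = 5.
Quality carries through unchanged, so the simple form is a doubly diminished fifth.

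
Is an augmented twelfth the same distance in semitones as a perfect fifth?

20 semitones (augmented twelfth) vs 7 semitones (perfect fifth): not equal.

No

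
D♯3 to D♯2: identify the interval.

perfect 8th

Descending from D#3 to D#2 is the same interval as ascending D#2 to D#3.
D to D is the same letter name, plus an octave: an octave.
D#2 to D#3 is 12 semitones, matching the perfect octave exactly, so the quality is perfect.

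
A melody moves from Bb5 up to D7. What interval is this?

major tenth

B to D spans three letter names (B-C-D), plus an octave, so the interval is some kind of tenth.
Bb5 to D7 is 16 semitones, matching the major tenth exactly, so the quality is major.
(Equivalently, a compound major third: a major third plus an octave.)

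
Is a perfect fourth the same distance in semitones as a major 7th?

A perfect fourth is 5 semitones but a major seventh is 11 semitones — different sizes.

No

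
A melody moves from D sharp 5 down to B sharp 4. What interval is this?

Descending from D#5 to B#4 is the same interval as ascending B#4 to D#5.
B to D spans three letter names (B-C-D) — that makes it a third of some quality.
At 3 semitones, B#4→D#5 falls one short of a major third: minor.

minor 3rd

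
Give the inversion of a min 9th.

major seventh

First reduce the compound minor ninth to its simple form, a minor second.
Interval numbers invert to sum to nine: 2 + 7 = 9, so a second inverts to a seventh.
And minor becomes major under inversion, so we get a major seventh.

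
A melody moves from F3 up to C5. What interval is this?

perfect 12th

F to C spans five letter names (F-G-A-B-C), plus an octave, so the interval is some kind of twelfth.
Counting semitones, F3→C5 is 19, which is the perfect twelfth.
(Equivalently, a compound perfect fifth: a perfect fifth plus an octave.)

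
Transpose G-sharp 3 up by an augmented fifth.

D-double-sharp 4

The fifth takes the letter from G up to D.
An augmented fifth spans 8 semitones, so from G#3 the target pitch is D##4.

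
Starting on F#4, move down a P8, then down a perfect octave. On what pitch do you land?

F#4 down a perfect octave → F#3 (12 semitones).
A perfect octave down from F#3 is F#2.

F#2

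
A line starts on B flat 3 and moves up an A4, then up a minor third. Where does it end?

Up an augmented fourth from Bb3: E4 (6 semitones up).
E4 up a minor third → G4 (3 semitones).

G 4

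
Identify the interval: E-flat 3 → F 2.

Descending from Eb3 to F2 is the same interval as ascending F2 to Eb3.
F to E spans seven letter names (F-G-A-B-C-D-E), so the interval is some kind of seventh.
F2 to Eb3 is 10 semitones, a half step short of the major seventh (11), so this is minor.

m7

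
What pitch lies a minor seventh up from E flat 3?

D flat 4

Counting seven letter names up from E lands on D.
Moving 10 semitones up from Eb3 (the size of a minor seventh) reaches Db4.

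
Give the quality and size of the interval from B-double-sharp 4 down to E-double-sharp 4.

perfect fifth

Descending from B##4 to E##4 is the same interval as ascending E##4 to B##4.
E to B spans five letter names (E-F-G-A-B), so the interval is some kind of fifth.
The perfect fifth spans 7 semitones, and E##4 to B##4 is exactly 7 semitones — so this is a perfect fifth.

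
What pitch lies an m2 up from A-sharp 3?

B 3

Two letter names up from A: B.
A minor second is 1 semitone; 1 semitone up from A#3 gives B3.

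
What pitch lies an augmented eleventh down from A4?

Counting four letter names plus an octave down from A lands on E.
Moving 18 semitones down from A4 (the size of an augmented eleventh) reaches Eb3.

Eb3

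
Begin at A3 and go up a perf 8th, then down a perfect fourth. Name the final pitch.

Up a perfect octave from A3: A4 (12 semitones up).
A4 down a perfect fourth → E4 (5 semitones).

E4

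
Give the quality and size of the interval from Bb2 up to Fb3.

B to F spans five letter names (B-C-D-E-F), so the interval is some kind of fifth.
A perfect fifth would be 7 semitones; Bb2 to Fb3 is 6, one semitone narrower, so the interval is diminished.

diminished fifth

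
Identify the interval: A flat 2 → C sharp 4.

augmented tenth

A to C spans three letter names (A-B-C), plus an octave: a tenth.
A major tenth would be 16 semitones; Ab2 to C#4 is 17, one semitone wider, so the interval is augmented.
(Equivalently, a compound augmented third: an augmented third plus an octave.)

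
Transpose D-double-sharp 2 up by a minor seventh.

Counting seven letter names up from D lands on C.
Moving 10 semitones up from D##2 (the size of a minor seventh) reaches C##3.

C-double-sharp 3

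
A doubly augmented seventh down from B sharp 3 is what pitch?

The seventh takes the letter from B down to C.
Moving 13 semitones down from B#3 (the size of a doubly augmented seventh) reaches Cb3.

C flat 3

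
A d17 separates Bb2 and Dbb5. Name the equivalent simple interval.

Each octave removed subtracts seven from the number: 17 − 14 = 3.
That makes a diminished seventeenth a compound diminished third — 2 octaves plus a diminished third.

diminished third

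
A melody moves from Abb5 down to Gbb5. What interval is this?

Descending from Abb5 to Gbb5 is the same interval as ascending Gbb5 to Abb5.
G to A spans two letter names (G-A): a second.
The major second spans 2 semitones, and Gbb5 to Abb5 is exactly 2 semitones — so this is a major second.

major second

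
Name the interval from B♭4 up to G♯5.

augmented sixth

B to G spans six letter names (B-C-D-E-F-G) — that makes it a sixth of some quality.
Bb4 to G#5 spans 10 semitones — one semitone wider than the major sixth (9) — giving an augmented sixth.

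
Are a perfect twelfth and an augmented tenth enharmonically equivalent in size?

A perfect twelfth is 19 semitones but an augmented tenth is 17 semitones — different sizes.

No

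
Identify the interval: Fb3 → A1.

diminished thirteenth

Descending from Fb3 to A1 is the same interval as ascending A1 to Fb3.
A to F spans six letter names (A-B-C-D-E-F), plus an octave, so the interval is some kind of thirteenth.
The major thirteenth is 21 semitones; here we have 19, two semitones narrower: diminished.
(Equivalently, a compound diminished sixth: a diminished sixth plus an octave.)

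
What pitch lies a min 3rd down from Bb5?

G5

Three letter names down from B: G.
Moving 3 semitones down from Bb5 (the size of a minor third) reaches G5.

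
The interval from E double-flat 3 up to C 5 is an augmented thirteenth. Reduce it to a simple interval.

Subtracting seven from the interval number removes an octave: 13 − 7 = 6.
So an augmented thirteenth is an octave plus an augmented sixth. The quality is unchanged.

augmented 6th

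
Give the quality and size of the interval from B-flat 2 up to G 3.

major 6th

B to G spans six letter names (B-C-D-E-F-G) — that makes it a sixth of some quality.
Counting semitones, Bb2→G3 is 9, which is the major sixth.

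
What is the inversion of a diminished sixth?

Interval numbers invert to sum to nine: 6 + 3 = 9, so a sixth inverts to a third.
Quality inverts too: diminished becomes augmented. That makes the inversion an augmented third.

augmented third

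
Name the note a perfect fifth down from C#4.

F#3

Counting five letter names down from C lands on F.
A perfect fifth spans 7 semitones, so from C#4 the target pitch is F#3.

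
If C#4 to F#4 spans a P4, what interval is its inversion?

perfect fifth

Inverted interval numbers add to nine, so a fourth pairs with a fifth (4 + 5 = 9).
The quality also flips — perfect stays perfect — giving a perfect fifth.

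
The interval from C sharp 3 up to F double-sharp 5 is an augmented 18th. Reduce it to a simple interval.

augmented fourth

Take out 2 octaves (14 from the number): 18 − 14 = 4.
Quality carries through unchanged, so the simple form is an augmented fourth.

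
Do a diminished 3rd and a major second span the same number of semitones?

Both span 2 semitones: a diminished third and a major second are the same chromatic distance.

Yes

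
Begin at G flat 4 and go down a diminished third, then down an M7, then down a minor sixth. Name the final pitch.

A 2

Gb4 down a diminished third → E4 (2 semitones).
Down a major seventh from E4: F3 (11 semitones down).
F3 down a minor sixth → A2 (8 semitones).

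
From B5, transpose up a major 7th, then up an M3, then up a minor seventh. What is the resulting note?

Up a major seventh from B5: A#6 (11 semitones up).
Up a major third from A#6: C##7 (4 semitones up).
Up a minor seventh from C##7: B#7 (10 semitones up).

B#7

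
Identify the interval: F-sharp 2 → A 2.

minor third

F to A spans three letter names (F-G-A): a third.
At 3 semitones, F#2→A2 falls one short of a major third: minor.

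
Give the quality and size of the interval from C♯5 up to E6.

C to E spans three letter names (C-D-E), plus an octave — that makes it a tenth of some quality.
At 15 semitones, C#5→E6 falls one short of a major tenth: minor.
(Equivalently, a compound minor third: a minor third plus an octave.)

minor tenth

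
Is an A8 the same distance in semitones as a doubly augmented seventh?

Yes

An augmented octave spans 13 semitones, and a doubly augmented seventh also spans 13 semitones — they're enharmonic.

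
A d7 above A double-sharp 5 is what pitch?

G sharp 6

The seventh takes the letter from A up to G.
A diminished seventh is 9 semitones; 9 semitones up from A##5 gives G#6.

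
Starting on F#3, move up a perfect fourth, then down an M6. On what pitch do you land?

D3

Up a perfect fourth from F#3: B3 (5 semitones up).
B3 down a major sixth → D3 (9 semitones).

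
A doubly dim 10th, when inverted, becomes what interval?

doubly augmented 6th

First reduce the compound doubly diminished tenth to its simple form, a doubly diminished third.
Inverted interval numbers add to nine, so a third pairs with a sixth (3 + 6 = 9).
The quality also flips — doubly diminished becomes doubly augmented — giving a doubly augmented sixth.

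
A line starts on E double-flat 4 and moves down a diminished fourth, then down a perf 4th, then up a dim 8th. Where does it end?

A diminished fourth down from Ebb4 is Bb3.
A perfect fourth down from Bb3 is F3.
Up a diminished octave from F3: Fb4 (11 semitones up).

F flat 4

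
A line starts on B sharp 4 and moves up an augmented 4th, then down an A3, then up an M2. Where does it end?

D sharp 5

Up an augmented fourth from B#4: E##5 (6 semitones up).
E##5 down an augmented third → C#5 (5 semitones).
Up a major second from C#5: D#5 (2 semitones up).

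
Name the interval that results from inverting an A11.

First reduce the compound augmented eleventh to its simple form, an augmented fourth.
The rule of nine gives the new number: 9 − 4 = 5, so a fourth becomes a fifth.
Quality inverts too: augmented becomes diminished. That makes the inversion a diminished fifth.

diminished fifth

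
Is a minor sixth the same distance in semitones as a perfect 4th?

No

A minor sixth is 8 semitones but a perfect fourth is 5 semitones — different sizes.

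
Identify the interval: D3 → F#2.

minor sixth

Descending from D3 to F#2 is the same interval as ascending F#2 to D3.
F to D spans six letter names (F-G-A-B-C-D), so the interval is some kind of sixth.
A major sixth would be 9 semitones, but F#2 to D3 is 8 — one semitone narrower, making it a minor sixth.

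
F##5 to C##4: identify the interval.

perfect eleventh

Descending from F##5 to C##4 is the same interval as ascending C##4 to F##5.
C to F spans four letter names (C-D-E-F), plus an octave — that makes it an eleventh of some quality.
The perfect eleventh spans 17 semitones, and C##4 to F##5 is exactly 17 semitones — so this is a perfect eleventh.
(Equivalently, a compound perfect fourth: a perfect fourth plus an octave.)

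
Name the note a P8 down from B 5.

B 4

An octave keeps the letter name B, an octave down from B.
A perfect octave is 12 semitones; 12 semitones down from B5 gives B4.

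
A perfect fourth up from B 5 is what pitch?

E 6

Counting four letter names up from B lands on E.
A perfect fourth spans 5 semitones, so from B5 the target pitch is E6.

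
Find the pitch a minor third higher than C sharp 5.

E 5

Counting three letter names up from C lands on E.
A minor third spans 3 semitones, so from C#5 the target pitch is E5.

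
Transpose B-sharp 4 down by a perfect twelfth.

Counting five letter names plus an octave down from B lands on E.
A perfect twelfth is 19 semitones; 19 semitones down from B#4 gives E#3.

E-sharp 3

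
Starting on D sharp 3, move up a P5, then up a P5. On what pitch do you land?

E sharp 4

Up a perfect fifth from D#3: A#3 (7 semitones up).
A#3 up a perfect fifth → E#4 (7 semitones).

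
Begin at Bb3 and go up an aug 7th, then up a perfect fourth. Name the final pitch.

An augmented seventh up from Bb3 is A#4.
Up a perfect fourth from A#4: D#5 (5 semitones up).

D#5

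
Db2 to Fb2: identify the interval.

m3

D to F spans three letter names (D-E-F), so the interval is some kind of third.
A major third would be 4 semitones, but Db2 to Fb2 is 3 — one semitone narrower, making it a minor third.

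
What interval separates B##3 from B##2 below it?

perfect octave

Descending from B##3 to B##2 is the same interval as ascending B##2 to B##3.
B to B is the same letter name, plus an octave — that makes it an octave of some quality.
The perfect octave spans 12 semitones, and B##2 to B##3 is exactly 12 semitones — so this is a perfect octave.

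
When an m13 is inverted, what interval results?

First reduce the compound minor thirteenth to its simple form, a minor sixth.
Interval numbers invert to sum to nine: 6 + 3 = 9, so a sixth inverts to a third.
The quality also flips — minor becomes major — giving a major third.

M3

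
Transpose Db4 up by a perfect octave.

An octave keeps the letter name D, an octave up from D.
A perfect octave spans 12 semitones, so from Db4 the target pitch is Db5.

Db5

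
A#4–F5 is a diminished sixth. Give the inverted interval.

The rule of nine gives the new number: 9 − 6 = 3, so a sixth becomes a third.
The quality also flips — diminished becomes augmented — giving an augmented third.

augmented third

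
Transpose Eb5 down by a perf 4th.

Four letter names down from E: B.
Moving 5 semitones down from Eb5 (the size of a perfect fourth) reaches Bb4.

Bb4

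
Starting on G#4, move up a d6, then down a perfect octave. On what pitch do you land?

Eb4

G#4 up a diminished sixth → Eb5 (7 semitones).
Eb5 down a perfect octave → Eb4 (12 semitones).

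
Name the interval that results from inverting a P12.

First reduce the compound perfect twelfth to its simple form, a perfect fifth.
Inverted interval numbers add to nine, so a fifth pairs with a fourth (5 + 4 = 9).
And perfect stays perfect under inversion, so we get a perfect fourth.

perfect fourth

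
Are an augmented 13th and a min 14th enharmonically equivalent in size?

Both span 22 semitones: an augmented thirteenth and a minor fourteenth are the same chromatic distance.

Yes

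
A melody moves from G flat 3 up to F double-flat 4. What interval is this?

diminished seventh

G to F spans seven letter names (G-A-B-C-D-E-F), so the interval is some kind of seventh.
A major seventh would be 11 semitones; Gb3 to Fbb4 is 9, two semitones narrower, so the interval is diminished.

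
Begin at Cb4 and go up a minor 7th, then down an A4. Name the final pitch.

Fbb4

Cb4 up a minor seventh → Bbb4 (10 semitones).
An augmented fourth down from Bbb4 is Fbb4.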